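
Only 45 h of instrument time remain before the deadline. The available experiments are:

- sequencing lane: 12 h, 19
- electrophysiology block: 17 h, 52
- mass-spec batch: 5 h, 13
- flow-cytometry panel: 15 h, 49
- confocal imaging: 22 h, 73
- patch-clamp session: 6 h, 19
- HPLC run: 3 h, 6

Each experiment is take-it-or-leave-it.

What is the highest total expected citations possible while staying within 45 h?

Taking the top-ratio experiments first gives flow-cytometry panel + confocal imaging + patch-clamp session for 141 (43 h).
Dropping flow-cytometry panel frees 15 h; slotting in electrophysiology block (17 h) lifts the total to 144 at 45 h.
Nothing else within 45 h beats 144.

144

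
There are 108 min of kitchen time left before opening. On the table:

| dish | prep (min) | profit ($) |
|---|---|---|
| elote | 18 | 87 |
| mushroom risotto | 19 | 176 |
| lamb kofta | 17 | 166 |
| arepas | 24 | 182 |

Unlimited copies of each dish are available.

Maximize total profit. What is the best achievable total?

Filling by ratio: 6×lamb kofta for 996, with 6 min left unused.
Dropping 3×lamb kofta frees 51 min; slotting in 3×mushroom risotto (57 min) lifts the total to 1026 at 108 min.
Every other selection either busts 108 min or fails to beat 1026.

1026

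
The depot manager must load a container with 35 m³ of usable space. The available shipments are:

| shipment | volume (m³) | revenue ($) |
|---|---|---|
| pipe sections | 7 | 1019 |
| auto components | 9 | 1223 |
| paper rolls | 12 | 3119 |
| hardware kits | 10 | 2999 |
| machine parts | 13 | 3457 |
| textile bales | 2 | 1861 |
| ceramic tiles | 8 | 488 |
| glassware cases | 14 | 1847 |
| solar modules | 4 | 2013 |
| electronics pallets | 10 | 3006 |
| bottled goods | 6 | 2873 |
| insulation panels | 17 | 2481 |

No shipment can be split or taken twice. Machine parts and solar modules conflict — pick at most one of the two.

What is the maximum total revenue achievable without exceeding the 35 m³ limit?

12872

The ratio heuristic lands on hardware kits + textile bales + solar modules + electronics pallets + bottled goods (12752) but leaves 3 m³ idle.
Dropping hardware kits frees 10 m³; slotting in paper rolls (12 m³) lifts the total to 12872 at 34 m³.
That's the maximum — no feasible swap from here does better than 12872.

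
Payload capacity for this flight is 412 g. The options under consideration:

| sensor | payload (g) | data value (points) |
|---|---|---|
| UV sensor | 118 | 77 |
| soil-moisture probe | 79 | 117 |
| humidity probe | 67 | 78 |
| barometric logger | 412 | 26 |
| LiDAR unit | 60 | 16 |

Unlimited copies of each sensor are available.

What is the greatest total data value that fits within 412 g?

585

Best packing: 5×soil-moisture probe — 395 g, 585 total.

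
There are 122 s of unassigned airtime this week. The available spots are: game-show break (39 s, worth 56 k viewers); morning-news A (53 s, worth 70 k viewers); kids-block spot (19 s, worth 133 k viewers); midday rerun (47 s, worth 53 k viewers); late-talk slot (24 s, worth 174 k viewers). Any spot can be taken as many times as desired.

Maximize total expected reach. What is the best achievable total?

870

Density check — late-talk slot 7.25, kids-block spot 7.00, game-show break 1.44 are the best per s.
5×late-talk slot uses 120 of the 122 s and totals 870.
Nothing else within 122 s beats 870.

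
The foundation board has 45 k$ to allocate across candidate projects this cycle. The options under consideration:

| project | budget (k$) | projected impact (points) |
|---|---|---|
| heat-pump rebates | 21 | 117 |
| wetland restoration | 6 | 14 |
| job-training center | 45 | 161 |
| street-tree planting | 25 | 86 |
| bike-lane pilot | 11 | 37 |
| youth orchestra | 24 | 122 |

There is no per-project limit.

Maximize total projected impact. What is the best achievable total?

239

Greedy by ratio would take 2×heat-pump rebates: 42 k$ used, total 234.
The 21 k$ tied up in heat-pump rebates is better spent on youth orchestra — total rises to 239 (45 k$).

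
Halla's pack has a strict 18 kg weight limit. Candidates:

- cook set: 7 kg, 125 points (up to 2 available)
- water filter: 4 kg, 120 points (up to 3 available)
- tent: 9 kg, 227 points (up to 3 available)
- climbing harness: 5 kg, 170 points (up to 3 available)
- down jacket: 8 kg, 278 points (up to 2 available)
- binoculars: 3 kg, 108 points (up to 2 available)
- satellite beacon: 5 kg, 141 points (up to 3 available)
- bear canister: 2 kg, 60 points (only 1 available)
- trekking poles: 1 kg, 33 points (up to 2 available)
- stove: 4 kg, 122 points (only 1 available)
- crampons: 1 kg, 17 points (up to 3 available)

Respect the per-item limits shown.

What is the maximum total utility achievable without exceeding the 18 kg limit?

622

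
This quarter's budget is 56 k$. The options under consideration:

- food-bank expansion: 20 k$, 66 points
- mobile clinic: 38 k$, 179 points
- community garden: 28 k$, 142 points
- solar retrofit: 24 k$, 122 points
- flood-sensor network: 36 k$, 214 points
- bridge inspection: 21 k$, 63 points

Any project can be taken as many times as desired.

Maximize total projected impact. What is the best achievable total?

284

Taking the top-ratio projects first gives food-bank expansion + flood-sensor network for 280 (56 k$).
Replace food-bank expansion and flood-sensor network with 2×community garden: the trade gains 4 net, giving 284 at 56 k$.
That's the maximum — no swap from here does better than 284.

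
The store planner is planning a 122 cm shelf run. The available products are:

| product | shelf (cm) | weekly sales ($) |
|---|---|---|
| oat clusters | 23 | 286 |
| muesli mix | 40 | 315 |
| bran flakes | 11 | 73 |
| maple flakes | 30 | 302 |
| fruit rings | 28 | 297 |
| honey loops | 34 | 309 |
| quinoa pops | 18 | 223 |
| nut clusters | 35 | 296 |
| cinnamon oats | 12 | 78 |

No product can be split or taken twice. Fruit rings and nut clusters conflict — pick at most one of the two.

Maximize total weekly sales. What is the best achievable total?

1259

Best packing: oat clusters + bran flakes + maple flakes + fruit rings + quinoa pops + cinnamon oats — 122 cm, 1259 total.
Runner-up maple flakes + fruit rings + honey loops + quinoa pops + cinnamon oats tops out at 1209.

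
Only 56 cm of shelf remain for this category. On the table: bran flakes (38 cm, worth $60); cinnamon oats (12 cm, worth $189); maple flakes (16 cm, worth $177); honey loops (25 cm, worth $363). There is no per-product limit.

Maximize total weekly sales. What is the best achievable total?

Taking 4×cinnamon oats: 48 cm used, 756 in weekly sales.

756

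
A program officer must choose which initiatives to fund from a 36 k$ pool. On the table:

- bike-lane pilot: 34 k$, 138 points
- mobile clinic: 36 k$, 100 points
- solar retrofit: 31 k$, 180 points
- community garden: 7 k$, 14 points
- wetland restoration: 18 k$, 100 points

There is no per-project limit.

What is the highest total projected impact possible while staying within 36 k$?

200

Taking the top-ratio projects first gives solar retrofit for 180 (31 k$).
Replace solar retrofit with 2×wetland restoration: the trade gains 20 net, giving 200 at 36 k$.
Nothing else within 36 k$ beats 200.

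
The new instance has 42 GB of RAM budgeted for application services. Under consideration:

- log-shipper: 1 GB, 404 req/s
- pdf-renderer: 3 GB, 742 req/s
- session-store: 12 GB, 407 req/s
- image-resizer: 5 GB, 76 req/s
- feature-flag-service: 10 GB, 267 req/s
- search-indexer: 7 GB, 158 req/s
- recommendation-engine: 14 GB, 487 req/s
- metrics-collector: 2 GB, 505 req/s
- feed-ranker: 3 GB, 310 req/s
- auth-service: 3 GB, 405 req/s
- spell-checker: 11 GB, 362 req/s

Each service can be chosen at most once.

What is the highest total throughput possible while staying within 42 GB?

3293

By throughput per GB: log-shipper 404.00, metrics-collector 252.50, pdf-renderer 247.33, auth-service 135.00 lead.
Filling by ratio: log-shipper + pdf-renderer + session-store + recommendation-engine + metrics-collector + feed-ranker + auth-service for 3260, with 4 GB left unused.
Replace recommendation-engine with search-indexer + spell-checker: the trade gains 33 net, giving 3293 at 42 GB.
An exhaustive check of the 2048 subsets confirms 3293.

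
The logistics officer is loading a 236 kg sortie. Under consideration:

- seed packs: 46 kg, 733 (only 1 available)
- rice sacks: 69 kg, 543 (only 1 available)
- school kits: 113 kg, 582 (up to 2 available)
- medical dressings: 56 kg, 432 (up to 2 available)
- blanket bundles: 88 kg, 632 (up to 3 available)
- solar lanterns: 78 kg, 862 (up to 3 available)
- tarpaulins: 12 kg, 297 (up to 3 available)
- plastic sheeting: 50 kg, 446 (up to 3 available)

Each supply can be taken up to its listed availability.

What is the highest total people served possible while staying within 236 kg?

3051

A density-first pass picks seed packs + solar lanterns + 3×tarpaulins + plastic sheeting — 2932 at 210 kg.
Dropping tarpaulins and plastic sheeting frees 62 kg; slotting in solar lanterns (78 kg) lifts the total to 3051 at 226 kg.
That's the maximum — no swap from here does better than 3051.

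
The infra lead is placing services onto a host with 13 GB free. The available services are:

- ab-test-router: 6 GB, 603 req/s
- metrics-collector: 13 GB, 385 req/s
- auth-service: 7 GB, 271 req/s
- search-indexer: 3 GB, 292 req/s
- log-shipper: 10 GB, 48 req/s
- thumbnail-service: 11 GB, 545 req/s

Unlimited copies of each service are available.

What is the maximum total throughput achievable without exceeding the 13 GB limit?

1206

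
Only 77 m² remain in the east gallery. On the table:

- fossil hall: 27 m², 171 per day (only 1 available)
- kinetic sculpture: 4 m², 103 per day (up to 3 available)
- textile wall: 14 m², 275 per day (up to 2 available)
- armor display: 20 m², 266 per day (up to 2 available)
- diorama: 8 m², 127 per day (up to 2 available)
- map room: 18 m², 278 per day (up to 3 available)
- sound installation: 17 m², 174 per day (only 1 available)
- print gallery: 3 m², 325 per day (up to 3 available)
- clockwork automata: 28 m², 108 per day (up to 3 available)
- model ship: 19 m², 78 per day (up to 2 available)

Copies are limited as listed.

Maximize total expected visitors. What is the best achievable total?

2239

The ratio heuristic lands on 3×kinetic sculpture + 2×textile wall + 2×diorama + 3×print gallery (2088) but leaves 12 m² idle.
Replace diorama with map room: the trade gains 151 net, giving 2239 at 75 m².
Every other selection either busts 77 m² or exceeds an availability limit or fails to beat 2239.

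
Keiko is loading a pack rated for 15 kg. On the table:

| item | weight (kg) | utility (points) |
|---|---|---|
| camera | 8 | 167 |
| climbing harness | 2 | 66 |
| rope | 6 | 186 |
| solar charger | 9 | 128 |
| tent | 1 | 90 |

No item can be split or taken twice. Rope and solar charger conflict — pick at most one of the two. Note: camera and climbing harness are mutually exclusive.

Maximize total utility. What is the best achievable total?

443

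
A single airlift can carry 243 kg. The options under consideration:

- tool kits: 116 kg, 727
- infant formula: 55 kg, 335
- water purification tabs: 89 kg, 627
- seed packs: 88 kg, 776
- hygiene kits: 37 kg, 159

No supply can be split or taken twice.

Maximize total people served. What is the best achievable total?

1738

Best packing: infant formula + water purification tabs + seed packs — 232 kg, 1738 total.
That's the maximum — no swap from here does better than 1738.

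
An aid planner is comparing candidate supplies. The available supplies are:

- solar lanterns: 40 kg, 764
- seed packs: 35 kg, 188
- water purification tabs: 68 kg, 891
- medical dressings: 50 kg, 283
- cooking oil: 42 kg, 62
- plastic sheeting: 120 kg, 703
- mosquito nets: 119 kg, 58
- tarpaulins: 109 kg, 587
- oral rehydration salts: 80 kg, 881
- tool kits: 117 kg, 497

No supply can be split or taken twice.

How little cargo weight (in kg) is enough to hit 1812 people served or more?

143

Minimise kg subject to total people served ≥ 1812.
Taking solar lanterns + seed packs + water purification tabs gives 1843 (≥ 1812) for 143 kg.
No combination under 143 kg hits 1812.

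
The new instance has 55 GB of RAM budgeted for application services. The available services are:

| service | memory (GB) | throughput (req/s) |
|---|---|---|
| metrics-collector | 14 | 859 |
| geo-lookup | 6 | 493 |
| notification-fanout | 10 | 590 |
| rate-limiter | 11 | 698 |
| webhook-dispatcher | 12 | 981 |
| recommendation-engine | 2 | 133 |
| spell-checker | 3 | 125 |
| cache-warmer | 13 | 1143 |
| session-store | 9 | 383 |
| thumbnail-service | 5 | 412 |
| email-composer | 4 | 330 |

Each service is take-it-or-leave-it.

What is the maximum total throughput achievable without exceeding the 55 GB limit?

4218

Ranking by ratio (throughput/GB): cache-warmer 87.92, email-composer 82.50, thumbnail-service 82.40.
Greedy by ratio would take geo-lookup + rate-limiter + webhook-dispatcher + recommendation-engine + cache-warmer + thumbnail-service + email-composer: 53 GB used, total 4190.
The 13 GB tied up in rate-limiter and recommendation-engine is better spent on metrics-collector — total rises to 4218 (54 GB).
The spare 1 GB is too small for any remaining service, and no exchange beats 4218.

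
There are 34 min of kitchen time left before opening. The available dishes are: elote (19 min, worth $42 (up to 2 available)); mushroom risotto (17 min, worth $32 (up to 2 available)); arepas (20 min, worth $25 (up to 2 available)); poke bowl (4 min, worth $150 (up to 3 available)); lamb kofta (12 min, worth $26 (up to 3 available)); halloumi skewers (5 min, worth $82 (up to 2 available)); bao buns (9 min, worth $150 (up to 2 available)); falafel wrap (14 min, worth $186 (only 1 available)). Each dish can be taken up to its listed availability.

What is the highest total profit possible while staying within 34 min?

Ranking by ratio (profit/min): poke bowl 37.50, bao buns 16.67, halloumi skewers 16.40.
A density-first pass picks 3×poke bowl + 2×bao buns — 750 at 30 min.
Dropping bao buns frees 9 min; slotting in 2×halloumi skewers (10 min) lifts the total to 764 at 31 min.
No other feasible combination exceeds 764.

764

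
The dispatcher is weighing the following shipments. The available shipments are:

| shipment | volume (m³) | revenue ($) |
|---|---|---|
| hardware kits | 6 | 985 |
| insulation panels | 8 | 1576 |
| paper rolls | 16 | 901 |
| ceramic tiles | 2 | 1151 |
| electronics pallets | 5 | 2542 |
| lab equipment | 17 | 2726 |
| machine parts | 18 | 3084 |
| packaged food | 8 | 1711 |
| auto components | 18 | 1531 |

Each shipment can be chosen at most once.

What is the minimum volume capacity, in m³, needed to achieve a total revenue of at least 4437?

13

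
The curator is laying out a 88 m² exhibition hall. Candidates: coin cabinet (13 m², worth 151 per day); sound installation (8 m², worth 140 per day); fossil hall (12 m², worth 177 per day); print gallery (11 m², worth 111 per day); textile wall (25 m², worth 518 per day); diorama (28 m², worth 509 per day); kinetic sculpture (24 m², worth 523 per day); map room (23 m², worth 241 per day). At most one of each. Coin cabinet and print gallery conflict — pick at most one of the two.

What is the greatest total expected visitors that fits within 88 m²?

1690

Best packing: sound installation + textile wall + diorama + kinetic sculpture — 85 m², 1690 total.
An exhaustive check of the 256 subsets confirms 1690.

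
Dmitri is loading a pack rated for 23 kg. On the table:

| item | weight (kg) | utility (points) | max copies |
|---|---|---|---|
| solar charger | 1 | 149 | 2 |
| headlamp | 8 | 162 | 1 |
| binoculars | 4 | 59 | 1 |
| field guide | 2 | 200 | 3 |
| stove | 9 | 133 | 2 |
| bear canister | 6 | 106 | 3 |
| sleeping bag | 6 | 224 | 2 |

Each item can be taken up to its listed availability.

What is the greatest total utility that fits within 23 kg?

Density check — solar charger 149.00, field guide 100.00, sleeping bag 37.33, headlamp 20.25 are the best per kg.
2×solar charger + 3×field guide + 2×sleeping bag uses 20 of the 23 kg and totals 1346.
Every other selection either busts 23 kg or exceeds an availability limit or fails to beat 1346.

1346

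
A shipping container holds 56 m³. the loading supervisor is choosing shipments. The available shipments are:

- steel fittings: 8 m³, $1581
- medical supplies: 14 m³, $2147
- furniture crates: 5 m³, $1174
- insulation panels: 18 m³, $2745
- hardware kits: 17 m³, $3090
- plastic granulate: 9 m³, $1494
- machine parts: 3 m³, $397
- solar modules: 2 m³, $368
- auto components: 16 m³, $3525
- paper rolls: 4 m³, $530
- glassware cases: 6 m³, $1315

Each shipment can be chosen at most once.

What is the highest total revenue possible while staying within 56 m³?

11215

Ranking by ratio (revenue/m³): furniture crates 234.80, auto components 220.31, glassware cases 219.17, steel fittings 197.62.
The ratio heuristic lands on steel fittings + furniture crates + hardware kits + solar modules + auto components + glassware cases (11053) but leaves 2 m³ idle.
Dropping solar modules frees 2 m³; slotting in paper rolls (4 m³) lifts the total to 11215 at 56 m³.
No other feasible combination exceeds 11215.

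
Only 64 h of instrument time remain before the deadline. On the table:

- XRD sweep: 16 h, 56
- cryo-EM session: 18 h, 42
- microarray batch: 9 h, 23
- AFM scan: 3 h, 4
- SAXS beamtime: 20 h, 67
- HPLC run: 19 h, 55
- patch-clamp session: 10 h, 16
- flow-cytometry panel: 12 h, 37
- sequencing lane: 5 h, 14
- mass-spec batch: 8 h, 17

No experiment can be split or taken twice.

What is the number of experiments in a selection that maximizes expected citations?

4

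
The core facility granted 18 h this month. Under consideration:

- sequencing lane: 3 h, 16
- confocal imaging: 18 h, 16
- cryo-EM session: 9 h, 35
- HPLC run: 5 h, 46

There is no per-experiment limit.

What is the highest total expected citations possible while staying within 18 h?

154

Best packing: sequencing lane + 3×HPLC run — 18 h, 154 total.
No other feasible combination exceeds 154.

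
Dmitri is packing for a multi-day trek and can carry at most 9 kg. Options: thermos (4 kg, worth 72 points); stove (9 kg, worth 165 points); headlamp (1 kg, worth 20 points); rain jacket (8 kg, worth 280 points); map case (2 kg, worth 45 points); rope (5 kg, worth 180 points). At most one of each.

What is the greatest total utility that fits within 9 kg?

300

Density check — rope 36.00, rain jacket 35.00, map case 22.50, headlamp 20.00 are the best per kg.
Greedy by ratio would take headlamp + map case + rope: 8 kg used, total 245.
Dropping map case and rope frees 7 kg; slotting in rain jacket (8 kg) lifts the total to 300 at 9 kg.
Runner-up rain jacket tops out at 280.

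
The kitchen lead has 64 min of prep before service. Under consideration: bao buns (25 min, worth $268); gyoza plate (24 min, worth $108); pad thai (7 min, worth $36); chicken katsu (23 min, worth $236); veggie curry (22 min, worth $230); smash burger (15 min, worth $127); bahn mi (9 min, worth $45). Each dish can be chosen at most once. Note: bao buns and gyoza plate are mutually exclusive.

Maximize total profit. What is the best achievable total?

631

By profit per min: bao buns 10.72, veggie curry 10.45, chicken katsu 10.26 lead.
Taking the top-ratio dishes first gives bao buns + veggie curry + smash burger for 625 (62 min).
Replace veggie curry with chicken katsu: the trade gains 6 net, giving 631 at 63 min.
That's the maximum — no feasible swap from here does better than 631.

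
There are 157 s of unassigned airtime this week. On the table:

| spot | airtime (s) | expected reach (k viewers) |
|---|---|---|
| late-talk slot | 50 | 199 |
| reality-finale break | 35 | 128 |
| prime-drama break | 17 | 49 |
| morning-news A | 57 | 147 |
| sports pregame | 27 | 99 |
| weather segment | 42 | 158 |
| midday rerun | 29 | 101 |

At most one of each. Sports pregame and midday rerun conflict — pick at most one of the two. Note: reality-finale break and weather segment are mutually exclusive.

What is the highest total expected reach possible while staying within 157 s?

507

Best packing: late-talk slot + prime-drama break + weather segment + midday rerun — 138 s, 507 total.
The closest alternative, late-talk slot + prime-drama break + sports pregame + weather segment, reaches only 505.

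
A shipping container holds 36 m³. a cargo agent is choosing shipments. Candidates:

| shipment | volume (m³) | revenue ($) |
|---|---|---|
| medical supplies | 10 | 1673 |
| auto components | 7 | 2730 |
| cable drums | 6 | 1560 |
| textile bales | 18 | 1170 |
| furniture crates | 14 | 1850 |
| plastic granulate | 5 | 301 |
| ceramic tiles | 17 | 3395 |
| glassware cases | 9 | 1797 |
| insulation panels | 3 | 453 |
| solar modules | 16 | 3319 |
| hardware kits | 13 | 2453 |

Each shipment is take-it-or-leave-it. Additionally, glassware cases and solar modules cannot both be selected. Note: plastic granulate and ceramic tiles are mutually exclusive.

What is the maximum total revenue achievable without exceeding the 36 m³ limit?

Density check — auto components 390.00, cable drums 260.00, solar modules 207.44, ceramic tiles 199.71 are the best per m³.
A density-first pass picks auto components + cable drums + insulation panels + solar modules — 8062 at 32 m³.
Replace insulation panels and solar modules with glassware cases + hardware kits: the trade gains 478 net, giving 8540 at 35 m³.
That's the maximum — no feasible swap from here does better than 8540.

8540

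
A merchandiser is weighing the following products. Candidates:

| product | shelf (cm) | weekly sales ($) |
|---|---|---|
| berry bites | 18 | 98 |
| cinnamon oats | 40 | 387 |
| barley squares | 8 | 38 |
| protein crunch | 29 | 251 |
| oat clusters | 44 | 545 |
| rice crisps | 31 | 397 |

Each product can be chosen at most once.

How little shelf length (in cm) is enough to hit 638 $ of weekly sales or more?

60

Look for the lowest-shelf combination reaching 638.
Taking protein crunch + rice crisps gives 648 (≥ 638) for 60 cm.
Below 60 cm the best achievable stays under 638.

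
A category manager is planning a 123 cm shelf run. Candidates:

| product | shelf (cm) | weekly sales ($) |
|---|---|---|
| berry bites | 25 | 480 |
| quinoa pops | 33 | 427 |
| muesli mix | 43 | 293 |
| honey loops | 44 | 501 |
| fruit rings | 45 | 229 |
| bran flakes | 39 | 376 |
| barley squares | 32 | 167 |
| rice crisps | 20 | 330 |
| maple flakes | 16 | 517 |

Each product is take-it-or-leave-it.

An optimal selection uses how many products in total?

4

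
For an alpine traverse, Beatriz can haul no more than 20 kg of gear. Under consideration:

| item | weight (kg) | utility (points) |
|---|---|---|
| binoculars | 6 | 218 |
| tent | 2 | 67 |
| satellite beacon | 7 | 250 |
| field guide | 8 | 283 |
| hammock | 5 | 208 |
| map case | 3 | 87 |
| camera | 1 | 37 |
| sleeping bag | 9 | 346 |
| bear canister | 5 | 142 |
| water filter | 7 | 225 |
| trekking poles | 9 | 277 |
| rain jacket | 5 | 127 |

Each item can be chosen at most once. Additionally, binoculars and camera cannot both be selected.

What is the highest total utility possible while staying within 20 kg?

772

Greedy by ratio would take tent + hammock + map case + camera + sleeping bag: 20 kg used, total 745.
Replace tent and map case and camera with binoculars: the trade gains 27 net, giving 772 at 20 kg.
Every other selection either busts 20 kg or breaks a pairing rule or fails to beat 772.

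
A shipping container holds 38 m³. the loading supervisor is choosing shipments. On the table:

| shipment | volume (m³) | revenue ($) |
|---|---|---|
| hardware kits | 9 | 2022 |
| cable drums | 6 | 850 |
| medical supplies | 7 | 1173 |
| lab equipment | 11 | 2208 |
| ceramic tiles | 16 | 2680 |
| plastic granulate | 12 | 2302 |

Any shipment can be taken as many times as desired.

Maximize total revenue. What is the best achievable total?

Greedy by ratio would take 4×hardware kits: 36 m³ used, total 8088.
Dropping hardware kits frees 9 m³; slotting in lab equipment (11 m³) lifts the total to 8274 at 38 m³.
Nothing else within 38 m³ beats 8274.

8274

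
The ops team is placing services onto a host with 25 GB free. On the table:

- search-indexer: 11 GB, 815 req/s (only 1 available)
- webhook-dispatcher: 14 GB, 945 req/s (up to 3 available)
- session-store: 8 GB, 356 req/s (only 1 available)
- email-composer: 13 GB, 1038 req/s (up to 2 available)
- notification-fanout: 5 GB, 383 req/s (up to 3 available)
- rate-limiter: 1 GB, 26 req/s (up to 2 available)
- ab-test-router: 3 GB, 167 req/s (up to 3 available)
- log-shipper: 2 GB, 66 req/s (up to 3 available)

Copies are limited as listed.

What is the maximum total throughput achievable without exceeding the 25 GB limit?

A density-first pass picks email-composer + 2×notification-fanout + log-shipper — 1870 at 25 GB.
The 12 GB tied up in 2×notification-fanout and log-shipper is better spent on search-indexer + rate-limiter — total rises to 1879 (25 GB).
That's the maximum — no swap from here does better than 1879.

1879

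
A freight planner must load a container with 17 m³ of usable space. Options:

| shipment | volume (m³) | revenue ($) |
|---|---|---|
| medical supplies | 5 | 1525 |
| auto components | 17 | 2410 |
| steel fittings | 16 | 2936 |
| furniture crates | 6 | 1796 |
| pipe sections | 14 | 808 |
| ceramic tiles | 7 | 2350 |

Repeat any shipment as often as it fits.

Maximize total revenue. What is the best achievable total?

5400

Filling by ratio: 2×ceramic tiles for 4700, with 3 m³ left unused.
Replace ceramic tiles with 2×medical supplies: the trade gains 700 net, giving 5400 at 17 m³.
Nothing else within 17 m³ beats 5400.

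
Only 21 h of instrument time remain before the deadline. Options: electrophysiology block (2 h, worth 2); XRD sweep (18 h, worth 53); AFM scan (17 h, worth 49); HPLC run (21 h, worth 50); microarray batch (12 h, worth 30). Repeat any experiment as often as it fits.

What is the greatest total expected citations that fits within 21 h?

55

By expected citations per h: XRD sweep 2.94, AFM scan 2.88, microarray batch 2.50 lead.
Best packing: electrophysiology block + XRD sweep — 20 h, 55 total.
Nothing else within 21 h beats 55.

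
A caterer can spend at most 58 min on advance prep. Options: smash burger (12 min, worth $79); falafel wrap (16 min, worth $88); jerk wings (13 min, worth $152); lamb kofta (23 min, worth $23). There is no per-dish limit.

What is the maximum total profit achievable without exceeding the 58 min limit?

608

Taking 4×jerk wings: 52 min used, 608 in profit.
That's the maximum — no swap from here does better than 608.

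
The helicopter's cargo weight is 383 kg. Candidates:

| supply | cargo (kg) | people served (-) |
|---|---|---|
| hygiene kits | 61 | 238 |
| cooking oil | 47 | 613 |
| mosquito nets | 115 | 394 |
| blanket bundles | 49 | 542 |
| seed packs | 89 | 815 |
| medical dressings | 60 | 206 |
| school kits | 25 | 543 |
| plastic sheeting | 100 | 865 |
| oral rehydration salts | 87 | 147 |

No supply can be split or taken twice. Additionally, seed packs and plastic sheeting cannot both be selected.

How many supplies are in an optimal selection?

6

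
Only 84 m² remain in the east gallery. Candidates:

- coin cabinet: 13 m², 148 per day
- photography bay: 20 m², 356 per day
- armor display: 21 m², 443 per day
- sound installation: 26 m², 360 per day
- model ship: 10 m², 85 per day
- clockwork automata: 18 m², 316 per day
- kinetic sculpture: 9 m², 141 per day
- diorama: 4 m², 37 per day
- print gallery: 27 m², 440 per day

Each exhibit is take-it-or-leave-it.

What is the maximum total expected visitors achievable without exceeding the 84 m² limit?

1417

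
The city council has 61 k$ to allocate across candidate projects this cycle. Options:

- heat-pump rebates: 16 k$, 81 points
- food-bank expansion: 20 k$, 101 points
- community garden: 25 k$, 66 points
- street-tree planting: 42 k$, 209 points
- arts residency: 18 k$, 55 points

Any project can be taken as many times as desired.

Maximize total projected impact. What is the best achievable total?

303

Ranking by ratio (projected impact/k$): heat-pump rebates 5.06, food-bank expansion 5.05, street-tree planting 4.98, arts residency 3.06.
Taking the top-ratio projects first gives 3×heat-pump rebates for 243 (48 k$).
Dropping 3×heat-pump rebates frees 48 k$; slotting in 3×food-bank expansion (60 k$) lifts the total to 303 at 60 k$.
Every other selection either busts 61 k$ or fails to beat 303.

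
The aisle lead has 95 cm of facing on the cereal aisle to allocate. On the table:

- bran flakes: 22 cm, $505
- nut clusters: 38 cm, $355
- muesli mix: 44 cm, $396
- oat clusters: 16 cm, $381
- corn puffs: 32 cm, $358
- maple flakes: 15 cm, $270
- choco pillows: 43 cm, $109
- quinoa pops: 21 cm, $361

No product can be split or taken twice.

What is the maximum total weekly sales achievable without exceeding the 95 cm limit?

Filling by ratio: bran flakes + oat clusters + maple flakes + quinoa pops for 1517, with 21 cm left unused.
Dropping maple flakes frees 15 cm; slotting in corn puffs (32 cm) lifts the total to 1605 at 91 cm.
Runner-up bran flakes + oat clusters + maple flakes + quinoa pops tops out at 1517.

1605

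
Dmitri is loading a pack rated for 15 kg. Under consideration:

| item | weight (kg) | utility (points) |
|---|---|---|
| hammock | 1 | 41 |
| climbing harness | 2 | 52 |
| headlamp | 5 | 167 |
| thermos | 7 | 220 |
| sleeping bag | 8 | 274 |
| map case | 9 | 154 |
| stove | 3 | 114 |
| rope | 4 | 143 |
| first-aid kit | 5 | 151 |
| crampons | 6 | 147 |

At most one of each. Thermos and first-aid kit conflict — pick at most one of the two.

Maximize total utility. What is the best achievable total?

531

A density-first pass picks hammock + climbing harness + headlamp + stove + rope — 517 at 15 kg.
Replace hammock and climbing harness and headlamp with sleeping bag: the trade gains 14 net, giving 531 at 15 kg.
No other feasible combination exceeds 531.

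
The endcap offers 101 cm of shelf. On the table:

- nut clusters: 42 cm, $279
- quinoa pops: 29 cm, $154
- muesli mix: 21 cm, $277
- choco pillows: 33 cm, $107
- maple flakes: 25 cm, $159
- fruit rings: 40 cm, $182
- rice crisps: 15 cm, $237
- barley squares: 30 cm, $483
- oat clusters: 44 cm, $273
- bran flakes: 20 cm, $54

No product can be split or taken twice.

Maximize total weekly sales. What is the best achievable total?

Best packing: muesli mix + maple flakes + rice crisps + barley squares — 91 cm, 1156 total.
The closest alternative, quinoa pops + muesli mix + rice crisps + barley squares, reaches only 1151.

1156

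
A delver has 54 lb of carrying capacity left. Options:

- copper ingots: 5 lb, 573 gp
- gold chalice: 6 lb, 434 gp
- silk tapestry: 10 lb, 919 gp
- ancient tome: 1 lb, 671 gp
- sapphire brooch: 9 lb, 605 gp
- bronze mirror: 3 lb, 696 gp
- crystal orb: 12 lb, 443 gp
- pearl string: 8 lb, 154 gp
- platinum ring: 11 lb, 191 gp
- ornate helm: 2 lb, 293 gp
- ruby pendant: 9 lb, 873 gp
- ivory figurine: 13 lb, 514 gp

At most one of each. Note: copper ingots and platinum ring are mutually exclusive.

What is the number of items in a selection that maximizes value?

9

Optimal total is 5218.
For example copper ingots + gold chalice + silk tapestry + ancient tome + sapphire brooch + bronze mirror + pearl string + ornate helm + ruby pendant achieves it, using 53 lb.
Any selection reaching 5218 contains exactly 9 items.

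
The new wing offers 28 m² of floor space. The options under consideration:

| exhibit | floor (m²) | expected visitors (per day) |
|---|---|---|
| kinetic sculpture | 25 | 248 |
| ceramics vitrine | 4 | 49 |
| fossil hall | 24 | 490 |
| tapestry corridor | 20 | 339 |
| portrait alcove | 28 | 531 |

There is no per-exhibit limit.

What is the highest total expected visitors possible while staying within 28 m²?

539

Best packing: ceramics vitrine + fossil hall — 28 m², 539 total.
Every other selection either busts 28 m² or fails to beat 539.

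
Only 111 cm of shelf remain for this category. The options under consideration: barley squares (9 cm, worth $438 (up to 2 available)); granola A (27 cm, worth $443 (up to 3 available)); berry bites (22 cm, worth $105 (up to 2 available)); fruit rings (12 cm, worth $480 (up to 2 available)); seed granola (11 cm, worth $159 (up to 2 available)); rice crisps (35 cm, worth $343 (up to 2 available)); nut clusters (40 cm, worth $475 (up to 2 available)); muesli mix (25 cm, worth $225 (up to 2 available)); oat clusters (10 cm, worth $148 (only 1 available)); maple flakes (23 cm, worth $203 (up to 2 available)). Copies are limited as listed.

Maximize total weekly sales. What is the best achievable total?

2881

A density-first pass picks 2×barley squares + 2×granola A + 2×fruit rings + oat clusters — 2870 at 106 cm.
The 10 cm tied up in oat clusters is better spent on seed granola — total rises to 2881 (107 cm).
No other feasible combination exceeds 2881.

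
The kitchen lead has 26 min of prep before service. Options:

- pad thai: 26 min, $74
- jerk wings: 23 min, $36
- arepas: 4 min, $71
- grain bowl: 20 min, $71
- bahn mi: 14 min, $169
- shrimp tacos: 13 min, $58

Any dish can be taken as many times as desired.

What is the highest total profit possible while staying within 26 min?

426

Density check — arepas 17.75, bahn mi 12.07, shrimp tacos 4.46 are the best per min.
Taking 6×arepas: 24 min used, 426 in profit.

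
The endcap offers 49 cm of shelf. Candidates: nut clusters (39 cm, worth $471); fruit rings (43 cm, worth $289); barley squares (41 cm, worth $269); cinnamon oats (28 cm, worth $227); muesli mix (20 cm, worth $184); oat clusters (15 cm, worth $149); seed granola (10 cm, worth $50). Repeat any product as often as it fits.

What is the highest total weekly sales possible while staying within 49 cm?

Density check — nut clusters 12.08, oat clusters 9.93, muesli mix 9.20, cinnamon oats 8.11 are the best per cm.
Best packing: nut clusters + seed granola — 49 cm, 521 total.
No other feasible combination exceeds 521.

521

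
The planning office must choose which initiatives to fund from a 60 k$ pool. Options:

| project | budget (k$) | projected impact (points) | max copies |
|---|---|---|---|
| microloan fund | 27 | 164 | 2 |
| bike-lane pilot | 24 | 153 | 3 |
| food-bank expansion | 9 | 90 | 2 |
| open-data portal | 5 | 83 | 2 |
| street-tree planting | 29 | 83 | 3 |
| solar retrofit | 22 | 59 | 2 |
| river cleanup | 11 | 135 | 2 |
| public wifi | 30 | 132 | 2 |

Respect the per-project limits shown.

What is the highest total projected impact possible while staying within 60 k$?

Best packing: 2×food-bank expansion + 2×open-data portal + 2×river cleanup — 50 k$, 616 total.
Nothing else within 60 k$ beats 616.

616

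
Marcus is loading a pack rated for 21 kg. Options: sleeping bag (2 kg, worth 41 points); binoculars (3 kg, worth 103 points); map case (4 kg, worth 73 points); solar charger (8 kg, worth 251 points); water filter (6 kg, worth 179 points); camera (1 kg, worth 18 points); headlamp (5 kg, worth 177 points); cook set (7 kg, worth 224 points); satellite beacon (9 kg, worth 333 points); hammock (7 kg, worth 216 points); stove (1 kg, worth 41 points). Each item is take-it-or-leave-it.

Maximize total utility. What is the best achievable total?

734

Density check — stove 41.00, satellite beacon 37.00, headlamp 35.40, binoculars 34.33 are the best per kg.
A density-first pass picks sleeping bag + binoculars + camera + headlamp + satellite beacon + stove — 713 at 21 kg.
Reworking the packing: headlamp + cook set + satellite beacon uses 21 kg and improves the total to 734.
That's the maximum — no swap from here does better than 734.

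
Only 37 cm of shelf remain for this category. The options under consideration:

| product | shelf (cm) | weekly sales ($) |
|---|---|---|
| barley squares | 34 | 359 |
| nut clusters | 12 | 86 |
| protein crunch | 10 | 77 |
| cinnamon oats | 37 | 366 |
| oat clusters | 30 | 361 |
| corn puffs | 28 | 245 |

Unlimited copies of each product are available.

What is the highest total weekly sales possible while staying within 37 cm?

366

The ratio heuristic lands on oat clusters (361) but leaves 7 cm idle.
Replace oat clusters with cinnamon oats: the trade gains 5 net, giving 366 at 37 cm.
No other feasible combination exceeds 366.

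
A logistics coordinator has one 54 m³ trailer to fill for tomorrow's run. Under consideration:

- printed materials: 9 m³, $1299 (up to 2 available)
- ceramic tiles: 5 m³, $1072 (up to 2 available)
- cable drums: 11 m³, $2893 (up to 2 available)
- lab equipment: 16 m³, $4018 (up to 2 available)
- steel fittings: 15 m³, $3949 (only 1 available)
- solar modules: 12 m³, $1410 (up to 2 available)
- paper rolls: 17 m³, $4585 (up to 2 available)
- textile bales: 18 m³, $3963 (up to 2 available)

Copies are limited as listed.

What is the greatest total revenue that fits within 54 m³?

14320

Ranking by ratio (revenue/m³): paper rolls 269.71, steel fittings 263.27, cable drums 263.00.
A density-first pass picks ceramic tiles + steel fittings + 2×paper rolls — 14191 at 54 m³.
The 22 m³ tied up in ceramic tiles and paper rolls is better spent on 2×cable drums — total rises to 14320 (54 m³).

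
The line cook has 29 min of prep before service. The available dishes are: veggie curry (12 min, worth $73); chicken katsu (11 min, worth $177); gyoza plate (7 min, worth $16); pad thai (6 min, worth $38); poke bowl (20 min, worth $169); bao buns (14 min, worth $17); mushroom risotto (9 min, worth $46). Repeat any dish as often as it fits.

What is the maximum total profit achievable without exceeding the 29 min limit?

The ratio ordering already packs tightly: 2×chicken katsu + pad thai, 28 min, 392.
Every other selection either busts 29 min or fails to beat 392.

392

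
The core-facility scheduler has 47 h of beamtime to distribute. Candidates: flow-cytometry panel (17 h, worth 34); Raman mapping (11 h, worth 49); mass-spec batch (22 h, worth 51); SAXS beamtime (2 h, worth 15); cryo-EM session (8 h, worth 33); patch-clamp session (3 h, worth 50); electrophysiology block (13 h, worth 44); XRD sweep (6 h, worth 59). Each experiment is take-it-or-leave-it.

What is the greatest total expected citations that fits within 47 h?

Raman mapping + SAXS beamtime + cryo-EM session + patch-clamp session + electrophysiology block + XRD sweep uses 43 of the 47 h and totals 250.
Every other selection either busts 47 h or fails to beat 250.

250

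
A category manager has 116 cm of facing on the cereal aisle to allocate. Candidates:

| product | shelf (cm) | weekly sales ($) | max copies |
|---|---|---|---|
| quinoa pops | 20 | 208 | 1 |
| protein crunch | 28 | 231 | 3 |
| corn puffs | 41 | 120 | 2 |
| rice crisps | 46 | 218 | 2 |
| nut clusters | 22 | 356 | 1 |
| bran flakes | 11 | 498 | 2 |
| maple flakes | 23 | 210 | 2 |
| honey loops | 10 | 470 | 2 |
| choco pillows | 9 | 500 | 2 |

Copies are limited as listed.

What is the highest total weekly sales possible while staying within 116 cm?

3523

A density-first pass picks quinoa pops + nut clusters + 2×bran flakes + 2×honey loops + 2×choco pillows — 3500 at 102 cm.
Dropping quinoa pops frees 20 cm; slotting in protein crunch (28 cm) lifts the total to 3523 at 110 cm.
Every other selection either busts 116 cm or exceeds an availability limit or fails to beat 3523.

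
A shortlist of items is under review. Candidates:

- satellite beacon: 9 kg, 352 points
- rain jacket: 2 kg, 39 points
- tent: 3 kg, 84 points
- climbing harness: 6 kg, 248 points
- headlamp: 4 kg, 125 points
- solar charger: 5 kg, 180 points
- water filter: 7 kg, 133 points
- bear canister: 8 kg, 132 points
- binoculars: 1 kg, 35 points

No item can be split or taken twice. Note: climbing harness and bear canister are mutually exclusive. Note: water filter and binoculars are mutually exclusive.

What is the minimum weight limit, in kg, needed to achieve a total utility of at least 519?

14

Need the lightest bundle worth ≥ 519.
Taking satellite beacon + solar charger gives 532 (≥ 519) for 14 kg.
Any bundle with less than 14 kg falls short of 519.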